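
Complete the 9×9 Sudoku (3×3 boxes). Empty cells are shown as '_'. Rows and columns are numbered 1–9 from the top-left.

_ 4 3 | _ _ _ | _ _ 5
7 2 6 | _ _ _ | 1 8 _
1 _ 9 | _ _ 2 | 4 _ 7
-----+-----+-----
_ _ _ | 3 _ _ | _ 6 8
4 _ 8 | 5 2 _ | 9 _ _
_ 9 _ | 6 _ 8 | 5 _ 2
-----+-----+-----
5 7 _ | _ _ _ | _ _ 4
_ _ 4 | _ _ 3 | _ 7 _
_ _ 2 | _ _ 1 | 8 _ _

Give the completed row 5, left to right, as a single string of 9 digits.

r1c1 = 8: row 1 has {3,4,5}; col 1 has {1,4,5,7}; box has {1,2,3,4,6,7,9} → only 8 remains.
r3c2 = 5: row 3 has {1,2,4,7,9}; col 2 has {2,4,7,9}; box has {1,2,3,4,6,7,8,9} → only 5 remains.
r3c4 = 8: row 3 has {1,2,4,5,7,9}; col 4 has {3,5,6}; box has {2} → only 8 remains.
r3c8 = 3: row 3 has {1,2,4,5,7,8,9}; col 8 has {6,7,8}; box has {1,4,5,7,8} → only 3 remains.
r4c1 = 2: row 4 has {3,6,8}; col 1 has {1,4,5,7,8}; box has {4,8,9} → only 2 remains.
r4c2 = 1: row 4 has {2,3,6,8}; col 2 has {2,4,5,7,9}; box has {2,4,8,9} → only 1 remains.
r4c7 = 7: row 4 has {1,2,3,6,8}; col 7 has {1,4,5,8,9}; box has {2,5,6,8,9} → only 7 remains.
r5c6 = 7: row 5 has {2,4,5,8,9}; col 6 has {1,2,3,8}; box has {2,3,5,6,8} → only 7 remains.
r5c8 = 1: row 5 has {2,4,5,7,8,9}; col 8 has {3,6,7,8}; box has {2,5,6,7,8,9} → only 1 remains.
r5c9 = 3: row 5 has {1,2,4,5,7,8,9}; col 9 has {2,4,5,7,8}; box has {1,2,5,6,7,8,9} → only 3 remains.
r6c1 = 3: row 6 has {2,5,6,8,9}; col 1 has {1,2,4,5,7,8}; box has {1,2,4,8,9} → only 3 remains.
r6c3 = 7: row 6 has {2,3,5,6,8,9}; col 3 has {2,3,4,6,8,9}; box has {1,2,3,4,8,9} → only 7 remains.
r6c8 = 4: row 6 has {2,3,5,6,7,8,9}; col 8 has {1,3,6,7,8}; box has {1,2,3,5,6,7,8,9} → only 4 remains.
r7c3 = 1: row 7 has {4,5,7}; col 3 has {2,3,4,6,7,8,9}; box has {2,4,5,7} → only 1 remains.
r2c9 = 9: row 2 has {1,2,6,7,8}; col 9 has {2,3,4,5,7,8}; box has {1,3,4,5,7,8} → only 9 remains.
r3c5 = 6: row 3 has {1,2,3,4,5,7,8,9}; col 5 has {2}; box has {2,8} → only 6 remains.
r4c3 = 5: row 4 has {1,2,3,6,7,8}; col 3 has {1,2,3,4,6,7,8,9}; box has {1,2,3,4,7,8,9} → only 5 remains.
r5c2 = 6: row 5 has {1,2,3,4,5,7,8,9}; col 2 has {1,2,4,5,7,9}; box has {1,2,3,4,5,7,8,9} → only 6 remains.

468527913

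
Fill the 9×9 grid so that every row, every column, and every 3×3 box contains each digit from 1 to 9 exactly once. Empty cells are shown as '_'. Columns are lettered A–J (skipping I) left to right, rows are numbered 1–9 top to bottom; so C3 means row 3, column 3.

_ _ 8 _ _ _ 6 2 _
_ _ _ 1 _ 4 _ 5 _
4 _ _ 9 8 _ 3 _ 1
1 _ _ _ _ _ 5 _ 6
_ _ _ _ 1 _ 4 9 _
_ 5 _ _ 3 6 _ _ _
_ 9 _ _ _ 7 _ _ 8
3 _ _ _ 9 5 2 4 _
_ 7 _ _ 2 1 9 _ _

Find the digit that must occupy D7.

3

F1 = 3: row 1 has {2,6,8}; col 6 has {1,4,5,6,7}; box has {1,4,8,9} → only 3 remains.
F3 = 2: row 3 has {1,3,4,8,9}; col 6 has {1,3,4,5,6,7}; box has {1,3,4,8,9} → only 2 remains.
H3 = 7: row 3 has {1,2,3,4,8,9}; col 8 has {2,4,5,9}; box has {1,2,3,5,6} → only 7 remains.
F5 = 8: row 5 has {1,4,9}; col 6 has {1,2,3,4,5,6,7}; box has {1,3,6} → only 8 remains.
G7 = 1: row 7 has {7,8,9}; col 7 has {2,3,4,5,6,9}; box has {2,4,8,9} → only 1 remains.
J8 = 7: row 8 has {2,3,4,5,9}; col 9 has {1,6,8}; box has {1,2,4,8,9} → only 7 remains.
B1 = 1: row 1 has {2,3,6,8}; col 2 has {5,7,9}; box has {4,8} → only 1 remains.
G2 = 8: row 2 has {1,4,5}; col 7 has {1,2,3,4,5,6,9}; box has {1,2,3,5,6,7} → only 8 remains.
J2 = 9: row 2 has {1,4,5,8}; col 9 has {1,6,7,8}; box has {1,2,3,5,6,7,8} → only 9 remains.
B3 = 6: row 3 has {1,2,3,4,7,8,9}; col 2 has {1,5,7,9}; box has {1,4,8} → only 6 remains.
C3 = 5: row 3 has {1,2,3,4,6,7,8,9}; col 3 has {8}; box has {1,4,6,8} → only 5 remains.
F4 = 9: row 4 has {1,5,6}; col 6 has {1,2,3,4,5,6,7,8}; box has {1,3,6,8} → only 9 remains.
G6 = 7: row 6 has {3,5,6}; col 7 has {1,2,3,4,5,6,8,9}; box has {4,5,6,9} → only 7 remains.
J6 = 2: row 6 has {3,5,6,7}; col 9 has {1,6,7,8,9}; box has {4,5,6,7,9} → only 2 remains.
B8 = 8: row 8 has {2,3,4,5,7,9}; col 2 has {1,5,6,7,9}; box has {3,7,9} → only 8 remains.
D8 = 6: row 8 has {2,3,4,5,7,8,9}; col 4 has {1,9}; box has {1,2,5,7,9} → only 6 remains.
J1 = 4: row 1 has {1,2,3,6,8}; col 9 has {1,2,6,7,8,9}; box has {1,2,3,5,6,7,8,9} → only 4 remains.
J5 = 3: row 5 has {1,4,8,9}; col 9 has {1,2,4,6,7,8,9}; box has {2,4,5,6,7,9} → only 3 remains.
D6 = 4: row 6 has {2,3,5,6,7}; col 4 has {1,6,9}; box has {1,3,6,8,9} → only 4 remains.
D7 = 3: row 7 has {1,7,8,9}; col 4 has {1,4,6,9}; box has {1,2,5,6,7,9} → only 3 remains.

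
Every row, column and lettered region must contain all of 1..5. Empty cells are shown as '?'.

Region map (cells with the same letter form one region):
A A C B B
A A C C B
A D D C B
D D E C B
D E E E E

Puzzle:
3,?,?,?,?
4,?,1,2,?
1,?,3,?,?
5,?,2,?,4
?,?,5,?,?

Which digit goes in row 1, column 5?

5

row 1, column 3 = 4 (sole candidate).
row 2, column 2 = 5 (sole candidate).
row 2, column 5 = 3 (sole candidate).
row 3, column 4 = 5 (sole candidate).
row 3, column 5 = 2 (sole candidate).
row 4, column 2 = 1 (sole candidate).
row 4, column 4 = 3 (sole candidate).
row 5, column 1 = 2 (sole candidate).
row 5, column 5 = 1 (sole candidate).
row 1, column 2 = 2 (sole candidate).
row 1, column 4 = 1 (sole candidate).
row 1, column 5 = 5: row 1 has {1,2,3,4}; col 5 has {1,2,3,4}; region has {1,2,3,4} → only 5 remains.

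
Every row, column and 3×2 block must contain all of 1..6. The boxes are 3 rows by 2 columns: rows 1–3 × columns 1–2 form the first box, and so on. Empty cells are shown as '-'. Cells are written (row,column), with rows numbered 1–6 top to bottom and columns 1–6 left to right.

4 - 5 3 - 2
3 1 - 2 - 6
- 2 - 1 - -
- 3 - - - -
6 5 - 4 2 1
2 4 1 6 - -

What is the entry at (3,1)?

5

(1,2) = 6: row 1 has {2,3,4,5}; col 2 has {1,2,3,4,5}; box has {1,2,3,4} → only 6 remains.
(1,5) = 1: row 1 has {2,3,4,5,6}; col 5 has {2}; box has {2,6} → only 1 remains.
(2,3) = 4: row 2 has {1,2,3,6}; col 3 has {1,5}; box has {1,2,3,5} → only 4 remains.
(2,5) = 5: row 2 has {1,2,3,4,6}; col 5 has {1,2}; box has {1,2,6} → only 5 remains.
(3,1) = 5: row 3 has {1,2}; col 1 has {2,3,4,6}; box has {1,2,3,4,6} → only 5 remains.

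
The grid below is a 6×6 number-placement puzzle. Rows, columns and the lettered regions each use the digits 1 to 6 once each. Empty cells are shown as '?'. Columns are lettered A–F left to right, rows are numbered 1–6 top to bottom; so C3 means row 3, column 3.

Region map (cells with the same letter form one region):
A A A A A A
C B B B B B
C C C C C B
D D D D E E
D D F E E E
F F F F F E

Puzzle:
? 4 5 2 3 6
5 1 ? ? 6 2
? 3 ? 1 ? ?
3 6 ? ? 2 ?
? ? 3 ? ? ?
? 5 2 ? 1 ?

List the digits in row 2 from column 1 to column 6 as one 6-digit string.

A1 = 1: row 1 has {2,3,4,5,6}; col 1 has {3,5}; region has {2,3,4,5,6} → only 1 remains.
C2 = 4: row 2 has {1,2,5,6}; col 3 has {2,3,5}; region has {1,2,6} → only 4 remains.
D2 = 3: row 2 has {1,2,4,5,6}; col 4 has {1,2}; region has {1,2,4,6} → only 3 remains.

514362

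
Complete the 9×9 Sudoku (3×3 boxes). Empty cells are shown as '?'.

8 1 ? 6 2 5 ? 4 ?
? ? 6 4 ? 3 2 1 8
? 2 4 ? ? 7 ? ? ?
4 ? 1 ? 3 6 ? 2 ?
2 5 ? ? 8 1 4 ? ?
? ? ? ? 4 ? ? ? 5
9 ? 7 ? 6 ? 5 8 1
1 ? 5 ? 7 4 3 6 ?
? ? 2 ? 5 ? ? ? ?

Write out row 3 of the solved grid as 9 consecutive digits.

row 2, column 5 = 9 (sole candidate).
row 3, column 5 = 1: row 3 has {2,4,7}; col 5 has {2,3,4,5,6,7,8,9}; box has {2,3,4,5,6,7,9} → only 1 remains.
row 7, column 6 = 2 (sole candidate).
row 8, column 2 = 8 (sole candidate).
row 8, column 4 = 9 (sole candidate).
row 8, column 9 = 2 (sole candidate).
row 9, column 6 = 8 (sole candidate).
row 2, column 2 = 7 (sole candidate).
row 3, column 4 = 8: row 3 has {1,2,4,7}; col 4 has {4,6,9}; box has {1,2,3,4,5,6,7,9} → only 8 remains.
row 4, column 2 = 9 (sole candidate).
row 4, column 9 = 7 (sole candidate).
row 5, column 3 = 3 (sole candidate).
row 5, column 4 = 7 (sole candidate).
row 5, column 8 = 9 (sole candidate).
row 5, column 9 = 6 (sole candidate).
row 6, column 2 = 6 (sole candidate).
row 6, column 3 = 8 (sole candidate).
row 6, column 4 = 2 (sole candidate).
row 6, column 6 = 9 (sole candidate).
row 6, column 7 = 1 (sole candidate).
row 6, column 8 = 3 (sole candidate).
row 7, column 4 = 3 (sole candidate).
row 9, column 4 = 1 (sole candidate).
row 9, column 8 = 7 (sole candidate).
row 1, column 3 = 9 (sole candidate).
row 1, column 7 = 7 (sole candidate).
row 1, column 9 = 3 (sole candidate).
row 2, column 1 = 5 (sole candidate).
row 3, column 1 = 3: row 3 has {1,2,4,7,8}; col 1 has {1,2,4,5,8,9}; box has {1,2,4,5,6,7,8,9} → only 3 remains.
row 3, column 8 = 5: row 3 has {1,2,3,4,7,8}; col 8 has {1,2,3,4,6,7,8,9}; box has {1,2,3,4,7,8} → only 5 remains.
row 3, column 9 = 9: row 3 has {1,2,3,4,5,7,8}; col 9 has {1,2,3,5,6,7,8}; box has {1,2,3,4,5,7,8} → only 9 remains.
row 4, column 4 = 5 (sole candidate).
row 4, column 7 = 8 (sole candidate).
row 6, column 1 = 7 (sole candidate).
row 7, column 2 = 4 (sole candidate).
row 9, column 1 = 6 (sole candidate).
row 9, column 2 = 3 (sole candidate).
row 9, column 7 = 9 (sole candidate).
row 9, column 9 = 4 (sole candidate).
row 3, column 7 = 6: row 3 has {1,2,3,4,5,7,8,9}; col 7 has {1,2,3,4,5,7,8,9}; box has {1,2,3,4,5,7,8,9} → only 6 remains.

324817659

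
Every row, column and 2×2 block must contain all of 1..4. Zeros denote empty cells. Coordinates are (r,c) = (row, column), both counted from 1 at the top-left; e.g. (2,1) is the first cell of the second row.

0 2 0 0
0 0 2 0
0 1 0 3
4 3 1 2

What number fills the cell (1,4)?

(2,2) = 4: row 2 has {2}; col 2 has {1,2,3}; box has {2} → only 4 remains.
(2,4) = 1: row 2 has {2,4}; col 4 has {2,3}; box has {2} → only 1 remains.
(3,1) = 2: row 3 has {1,3}; col 1 has {4}; box has {1,3,4} → only 2 remains.
(3,3) = 4: row 3 has {1,2,3}; col 3 has {1,2}; box has {1,2,3} → only 4 remains.
(1,3) = 3: row 1 has {2}; col 3 has {1,2,4}; box has {1,2} → only 3 remains.
(1,4) = 4: row 1 has {2,3}; col 4 has {1,2,3}; box has {1,2,3} → only 4 remains.

4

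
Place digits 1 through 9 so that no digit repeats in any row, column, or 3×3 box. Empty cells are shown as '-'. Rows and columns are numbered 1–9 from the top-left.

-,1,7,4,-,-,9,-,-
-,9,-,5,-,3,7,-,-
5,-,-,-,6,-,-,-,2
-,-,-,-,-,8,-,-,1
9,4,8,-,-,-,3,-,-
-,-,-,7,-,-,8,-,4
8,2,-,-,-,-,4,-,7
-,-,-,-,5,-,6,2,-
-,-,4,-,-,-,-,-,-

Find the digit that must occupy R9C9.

R1C6 = 2: row 1 has {1,4,7,9}; col 6 has {3,8}; box has {3,4,5,6} → only 2 remains.
R3C3 = 3: row 3 has {2,5,6}; col 3 has {4,7,8}; box has {1,5,7,9} → only 3 remains.
R3C7 = 1: row 3 has {2,3,5,6}; col 7 has {3,4,6,7,8,9}; box has {2,7,9} → only 1 remains.
R9C7 = 5: row 9 has {4}; col 7 has {1,3,4,6,7,8,9}; box has {2,4,6,7} → only 5 remains.
R1C1 = 6: row 1 has {1,2,4,7,9}; col 1 has {5,8,9}; box has {1,3,5,7,9} → only 6 remains.
R1C5 = 8: row 1 has {1,2,4,6,7,9}; col 5 has {5,6}; box has {2,3,4,5,6} → only 8 remains.
R2C3 = 2: row 2 has {3,5,7,9}; col 3 has {3,4,7,8}; box has {1,3,5,6,7,9} → only 2 remains.
R2C5 = 1: row 2 has {2,3,5,7,9}; col 5 has {5,6,8}; box has {2,3,4,5,6,8} → only 1 remains.
R3C2 = 8: row 3 has {1,2,3,5,6}; col 2 has {1,2,4,9}; box has {1,2,3,5,6,7,9} → only 8 remains.
R3C4 = 9: row 3 has {1,2,3,5,6,8}; col 4 has {4,5,7}; box has {1,2,3,4,5,6,8} → only 9 remains.
R3C6 = 7: row 3 has {1,2,3,5,6,8,9}; col 6 has {2,3,8}; box has {1,2,3,4,5,6,8,9} → only 7 remains.
R3C8 = 4: row 3 has {1,2,3,5,6,7,8,9}; col 8 has {2}; box has {1,2,7,9} → only 4 remains.
R4C7 = 2: row 4 has {1,8}; col 7 has {1,3,4,5,6,7,8,9}; box has {1,3,4,8} → only 2 remains.
R5C5 = 2: row 5 has {3,4,8,9}; col 5 has {1,5,6,8}; box has {7,8} → only 2 remains.
R2C1 = 4: row 2 has {1,2,3,5,7,9}; col 1 has {5,6,8,9}; box has {1,2,3,5,6,7,8,9} → only 4 remains.
R4C5 = 4: in row 4, 4 can only go here (every other open cell in that row sees a 4).
R4C8 = 9: in row 4, 9 can only go here (every other open cell in that row sees a 9).
R5C8 = 7: in row 5, 7 can only go here (every other open cell in that row sees a 7).
R6C1 = 2: in row 6, 2 can only go here (every other open cell in that row sees a 2).
R7C3 = 5: in row 7, 5 can only go here (every other open cell in that row sees a 5).
R4C3 = 6: row 4 has {1,2,4,8,9}; col 3 has {2,3,4,5,7,8}; box has {2,4,8,9} → only 6 remains.
R4C4 = 3: row 4 has {1,2,4,6,8,9}; col 4 has {4,5,7,9}; box has {2,4,7,8} → only 3 remains.
R6C3 = 1: row 6 has {2,4,7,8}; col 3 has {2,3,4,5,6,7,8}; box has {2,4,6,8,9} → only 1 remains.
R6C5 = 9: row 6 has {1,2,4,7,8}; col 5 has {1,2,4,5,6,8}; box has {2,3,4,7,8} → only 9 remains.
R7C5 = 3: row 7 has {2,4,5,7,8}; col 5 has {1,2,4,5,6,8,9}; box has {5} → only 3 remains.
R7C8 = 1: row 7 has {2,3,4,5,7,8}; col 8 has {2,4,7,9}; box has {2,4,5,6,7} → only 1 remains.
R8C3 = 9: row 8 has {2,5,6}; col 3 has {1,2,3,4,5,6,7,8}; box has {2,4,5,8} → only 9 remains.
R9C5 = 7: row 9 has {4,5}; col 5 has {1,2,3,4,5,6,8,9}; box has {3,5} → only 7 remains.
R4C1 = 7: row 4 has {1,2,3,4,6,8,9}; col 1 has {2,4,5,6,8,9}; box has {1,2,4,6,8,9} → only 7 remains.
R4C2 = 5: row 4 has {1,2,3,4,6,7,8,9}; col 2 has {1,2,4,8,9}; box has {1,2,4,6,7,8,9} → only 5 remains.
R6C2 = 3: row 6 has {1,2,4,7,8,9}; col 2 has {1,2,4,5,8,9}; box has {1,2,4,5,6,7,8,9} → only 3 remains.
R7C4 = 6: row 7 has {1,2,3,4,5,7,8}; col 4 has {3,4,5,7,9}; box has {3,5,7} → only 6 remains.
R7C6 = 9: row 7 has {1,2,3,4,5,6,7,8}; col 6 has {2,3,7,8}; box has {3,5,6,7} → only 9 remains.
R8C2 = 7: row 8 has {2,5,6,9}; col 2 has {1,2,3,4,5,8,9}; box has {2,4,5,8,9} → only 7 remains.
R9C2 = 6: row 9 has {4,5,7}; col 2 has {1,2,3,4,5,7,8,9}; box has {2,4,5,7,8,9} → only 6 remains.
R9C6 = 1: row 9 has {4,5,6,7}; col 6 has {2,3,7,8,9}; box has {3,5,6,7,9} → only 1 remains.
R5C4 = 1: row 5 has {2,3,4,7,8,9}; col 4 has {3,4,5,6,7,9}; box has {2,3,4,7,8,9} → only 1 remains.
R8C4 = 8: row 8 has {2,5,6,7,9}; col 4 has {1,3,4,5,6,7,9}; box has {1,3,5,6,7,9} → only 8 remains.
R8C6 = 4: row 8 has {2,5,6,7,8,9}; col 6 has {1,2,3,7,8,9}; box has {1,3,5,6,7,8,9} → only 4 remains.
R8C9 = 3: row 8 has {2,4,5,6,7,8,9}; col 9 has {1,2,4,7}; box has {1,2,4,5,6,7} → only 3 remains.
R9C1 = 3: row 9 has {1,4,5,6,7}; col 1 has {2,4,5,6,7,8,9}; box has {2,4,5,6,7,8,9} → only 3 remains.
R9C4 = 2: row 9 has {1,3,4,5,6,7}; col 4 has {1,3,4,5,6,7,8,9}; box has {1,3,4,5,6,7,8,9} → only 2 remains.
R9C8 = 8: row 9 has {1,2,3,4,5,6,7}; col 8 has {1,2,4,7,9}; box has {1,2,3,4,5,6,7} → only 8 remains.
R9C9 = 9: row 9 has {1,2,3,4,5,6,7,8}; col 9 has {1,2,3,4,7}; box has {1,2,3,4,5,6,7,8} → only 9 remains.

9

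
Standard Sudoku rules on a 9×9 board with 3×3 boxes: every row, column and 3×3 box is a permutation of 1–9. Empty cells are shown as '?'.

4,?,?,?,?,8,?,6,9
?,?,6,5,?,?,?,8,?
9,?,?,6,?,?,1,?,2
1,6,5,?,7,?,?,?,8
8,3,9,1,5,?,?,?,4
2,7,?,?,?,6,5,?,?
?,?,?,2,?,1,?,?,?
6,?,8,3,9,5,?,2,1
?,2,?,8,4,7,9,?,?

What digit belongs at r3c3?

7

r1c4 = 7: row 1 has {4,6,8,9}; col 4 has {1,2,3,5,6,8}; box has {5,6,8} → only 7 remains.
r1c7 = 3: row 1 has {4,6,7,8,9}; col 7 has {1,5,9}; box has {1,2,6,8,9} → only 3 remains.
r2c2 = 1: row 2 has {5,6,8}; col 2 has {2,3,6,7}; box has {4,6,9} → only 1 remains.
r2c9 = 7: row 2 has {1,5,6,8}; col 9 has {1,2,4,8,9}; box has {1,2,3,6,8,9} → only 7 remains.
r3c5 = 3: row 3 has {1,2,6,9}; col 5 has {4,5,7,9}; box has {5,6,7,8} → only 3 remains.
r3c6 = 4: row 3 has {1,2,3,6,9}; col 6 has {1,5,6,7,8}; box has {3,5,6,7,8} → only 4 remains.
r3c8 = 5: row 3 has {1,2,3,4,6,9}; col 8 has {2,6,8}; box has {1,2,3,6,7,8,9} → only 5 remains.
r4c7 = 2: row 4 has {1,5,6,7,8}; col 7 has {1,3,5,9}; box has {4,5,8} → only 2 remains.
r5c6 = 2: row 5 has {1,3,4,5,8,9}; col 6 has {1,4,5,6,7,8}; box has {1,5,6,7} → only 2 remains.
r5c8 = 7: row 5 has {1,2,3,4,5,8,9}; col 8 has {2,5,6,8}; box has {2,4,5,8} → only 7 remains.
r6c3 = 4: row 6 has {2,5,6,7}; col 3 has {5,6,8,9}; box has {1,2,3,5,6,7,8,9} → only 4 remains.
r6c4 = 9: row 6 has {2,4,5,6,7}; col 4 has {1,2,3,5,6,7,8}; box has {1,2,5,6,7} → only 9 remains.
r6c5 = 8: row 6 has {2,4,5,6,7,9}; col 5 has {3,4,5,7,9}; box has {1,2,5,6,7,9} → only 8 remains.
r6c9 = 3: row 6 has {2,4,5,6,7,8,9}; col 9 has {1,2,4,7,8,9}; box has {2,4,5,7,8} → only 3 remains.
r7c5 = 6: row 7 has {1,2}; col 5 has {3,4,5,7,8,9}; box has {1,2,3,4,5,7,8,9} → only 6 remains.
r7c9 = 5: row 7 has {1,2,6}; col 9 has {1,2,3,4,7,8,9}; box has {1,2,9} → only 5 remains.
r8c2 = 4: row 8 has {1,2,3,5,6,8,9}; col 2 has {1,2,3,6,7}; box has {2,6,8} → only 4 remains.
r8c7 = 7: row 8 has {1,2,3,4,5,6,8,9}; col 7 has {1,2,3,5,9}; box has {1,2,5,9} → only 7 remains.
r9c8 = 3: row 9 has {2,4,7,8,9}; col 8 has {2,5,6,7,8}; box has {1,2,5,7,9} → only 3 remains.
r9c9 = 6: row 9 has {2,3,4,7,8,9}; col 9 has {1,2,3,4,5,7,8,9}; box has {1,2,3,5,7,9} → only 6 remains.
r1c2 = 5: row 1 has {3,4,6,7,8,9}; col 2 has {1,2,3,4,6,7}; box has {1,4,6,9} → only 5 remains.
r1c3 = 2: row 1 has {3,4,5,6,7,8,9}; col 3 has {4,5,6,8,9}; box has {1,4,5,6,9} → only 2 remains.
r1c5 = 1: row 1 has {2,3,4,5,6,7,8,9}; col 5 has {3,4,5,6,7,8,9}; box has {3,4,5,6,7,8} → only 1 remains.
r2c1 = 3: row 2 has {1,5,6,7,8}; col 1 has {1,2,4,6,8,9}; box has {1,2,4,5,6,9} → only 3 remains.
r2c5 = 2: row 2 has {1,3,5,6,7,8}; col 5 has {1,3,4,5,6,7,8,9}; box has {1,3,4,5,6,7,8} → only 2 remains.
r2c6 = 9: row 2 has {1,2,3,5,6,7,8}; col 6 has {1,2,4,5,6,7,8}; box has {1,2,3,4,5,6,7,8} → only 9 remains.
r2c7 = 4: row 2 has {1,2,3,5,6,7,8,9}; col 7 has {1,2,3,5,7,9}; box has {1,2,3,5,6,7,8,9} → only 4 remains.
r3c2 = 8: row 3 has {1,2,3,4,5,6,9}; col 2 has {1,2,3,4,5,6,7}; box has {1,2,3,4,5,6,9} → only 8 remains.
r3c3 = 7: row 3 has {1,2,3,4,5,6,8,9}; col 3 has {2,4,5,6,8,9}; box has {1,2,3,4,5,6,8,9} → only 7 remains.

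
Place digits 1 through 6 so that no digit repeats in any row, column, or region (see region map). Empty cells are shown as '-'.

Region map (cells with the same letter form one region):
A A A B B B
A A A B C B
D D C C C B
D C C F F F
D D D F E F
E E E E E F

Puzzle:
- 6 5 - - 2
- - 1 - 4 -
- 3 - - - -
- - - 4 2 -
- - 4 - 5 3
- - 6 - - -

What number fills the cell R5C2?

1

R2C2 = 2: row 2 has {1,4}; col 2 has {3,6}; region has {1,5,6} → only 2 remains.
R3C3 = 2: row 3 has {3}; col 3 has {1,4,5,6}; region has {4} → only 2 remains.
R4C3 = 3: row 4 has {2,4}; col 3 has {1,2,4,5,6}; region has {2,4} → only 3 remains.
R5C2 = 1: row 5 has {3,4,5}; col 2 has {2,3,6}; region has {3,4} → only 1 remains.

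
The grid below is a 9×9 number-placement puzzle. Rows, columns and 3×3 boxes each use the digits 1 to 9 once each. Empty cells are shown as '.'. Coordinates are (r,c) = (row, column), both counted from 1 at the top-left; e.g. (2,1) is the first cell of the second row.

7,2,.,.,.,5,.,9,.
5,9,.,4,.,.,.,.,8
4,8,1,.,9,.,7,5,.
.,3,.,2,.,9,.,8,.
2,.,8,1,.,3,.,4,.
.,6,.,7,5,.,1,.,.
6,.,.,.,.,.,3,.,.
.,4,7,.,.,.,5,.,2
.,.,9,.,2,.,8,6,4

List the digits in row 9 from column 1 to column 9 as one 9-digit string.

319527864

(4,1) = 1: row 4 has {2,3,8,9}; col 1 has {2,4,5,6,7}; box has {2,3,6,8} → only 1 remains.
(4,7) = 6: row 4 has {1,2,3,8,9}; col 7 has {1,3,5,7,8}; box has {1,4,8} → only 6 remains.
(5,5) = 6: row 5 has {1,2,3,4,8}; col 5 has {2,5,9}; box has {1,2,3,5,7,9} → only 6 remains.
(5,7) = 9: row 5 has {1,2,3,4,6,8}; col 7 has {1,3,5,6,7,8}; box has {1,4,6,8} → only 9 remains.
(6,1) = 9: row 6 has {1,5,6,7}; col 1 has {1,2,4,5,6,7}; box has {1,2,3,6,8} → only 9 remains.
(6,3) = 4: row 6 has {1,5,6,7,9}; col 3 has {1,7,8,9}; box has {1,2,3,6,8,9} → only 4 remains.
(6,6) = 8: row 6 has {1,4,5,6,7,9}; col 6 has {3,5,9}; box has {1,2,3,5,6,7,9} → only 8 remains.
(6,9) = 3: row 6 has {1,4,5,6,7,8,9}; col 9 has {2,4,8}; box has {1,4,6,8,9} → only 3 remains.
(8,8) = 1: row 8 has {2,4,5,7}; col 8 has {4,5,6,8,9}; box has {2,3,4,5,6,8} → only 1 remains.
(9,1) = 3: row 9 has {2,4,6,8,9}; col 1 has {1,2,4,5,6,7,9}; box has {4,6,7,9} → only 3 remains.
(9,4) = 5: row 9 has {2,3,4,6,8,9}; col 4 has {1,2,4,7}; box has {2} → only 5 remains.
(1,7) = 4: row 1 has {2,5,7,9}; col 7 has {1,3,5,6,7,8,9}; box has {5,7,8,9} → only 4 remains.
(2,7) = 2: row 2 has {4,5,8,9}; col 7 has {1,3,4,5,6,7,8,9}; box has {4,5,7,8,9} → only 2 remains.
(2,8) = 3: row 2 has {2,4,5,8,9}; col 8 has {1,4,5,6,8,9}; box has {2,4,5,7,8,9} → only 3 remains.
(3,9) = 6: row 3 has {1,4,5,7,8,9}; col 9 has {2,3,4,8}; box has {2,3,4,5,7,8,9} → only 6 remains.
(4,3) = 5: row 4 has {1,2,3,6,8,9}; col 3 has {1,4,7,8,9}; box has {1,2,3,4,6,8,9} → only 5 remains.
(4,5) = 4: row 4 has {1,2,3,5,6,8,9}; col 5 has {2,5,6,9}; box has {1,2,3,5,6,7,8,9} → only 4 remains.
(4,9) = 7: row 4 has {1,2,3,4,5,6,8,9}; col 9 has {2,3,4,6,8}; box has {1,3,4,6,8,9} → only 7 remains.
(5,2) = 7: row 5 has {1,2,3,4,6,8,9}; col 2 has {2,3,4,6,8,9}; box has {1,2,3,4,5,6,8,9} → only 7 remains.
(5,9) = 5: row 5 has {1,2,3,4,6,7,8,9}; col 9 has {2,3,4,6,7,8}; box has {1,3,4,6,7,8,9} → only 5 remains.
(6,8) = 2: row 6 has {1,3,4,5,6,7,8,9}; col 8 has {1,3,4,5,6,8,9}; box has {1,3,4,5,6,7,8,9} → only 2 remains.
(7,3) = 2: row 7 has {3,6}; col 3 has {1,4,5,7,8,9}; box has {3,4,6,7,9} → only 2 remains.
(7,8) = 7: row 7 has {2,3,6}; col 8 has {1,2,3,4,5,6,8,9}; box has {1,2,3,4,5,6,8} → only 7 remains.
(7,9) = 9: row 7 has {2,3,6,7}; col 9 has {2,3,4,5,6,7,8}; box has {1,2,3,4,5,6,7,8} → only 9 remains.
(8,1) = 8: row 8 has {1,2,4,5,7}; col 1 has {1,2,3,4,5,6,7,9}; box has {2,3,4,6,7,9} → only 8 remains.
(8,5) = 3: row 8 has {1,2,4,5,7,8}; col 5 has {2,4,5,6,9}; box has {2,5} → only 3 remains.
(8,6) = 6: row 8 has {1,2,3,4,5,7,8}; col 6 has {3,5,8,9}; box has {2,3,5} → only 6 remains.
(9,2) = 1: row 9 has {2,3,4,5,6,8,9}; col 2 has {2,3,4,6,7,8,9}; box has {2,3,4,6,7,8,9} → only 1 remains.
(9,6) = 7: row 9 has {1,2,3,4,5,6,8,9}; col 6 has {3,5,6,8,9}; box has {2,3,5,6} → only 7 remains.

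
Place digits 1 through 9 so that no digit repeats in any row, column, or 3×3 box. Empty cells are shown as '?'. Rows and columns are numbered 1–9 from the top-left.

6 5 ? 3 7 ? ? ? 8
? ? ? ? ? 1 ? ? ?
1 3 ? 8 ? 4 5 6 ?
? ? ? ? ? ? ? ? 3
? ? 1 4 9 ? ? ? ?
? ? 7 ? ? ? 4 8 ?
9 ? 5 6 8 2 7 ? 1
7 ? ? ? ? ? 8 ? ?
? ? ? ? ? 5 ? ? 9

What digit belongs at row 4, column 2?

row 1, column 6 = 9: row 1 has {3,5,6,7,8}; col 6 has {1,2,4,5}; box has {1,3,4,7,8} → only 9 remains.
row 3, column 5 = 2: row 3 has {1,3,4,5,6,8}; col 5 has {7,8,9}; box has {1,3,4,7,8,9} → only 2 remains.
row 3, column 9 = 7: row 3 has {1,2,3,4,5,6,8}; col 9 has {1,3,8,9}; box has {5,6,8} → only 7 remains.
row 7, column 2 = 4: row 7 has {1,2,5,6,7,8,9}; col 2 has {3,5}; box has {5,7,9} → only 4 remains.
row 7, column 8 = 3: row 7 has {1,2,4,5,6,7,8,9}; col 8 has {6,8}; box has {1,7,8,9} → only 3 remains.
row 8, column 6 = 3: row 8 has {7,8}; col 6 has {1,2,4,5,9}; box has {2,5,6,8} → only 3 remains.
row 2, column 4 = 5: row 2 has {1}; col 4 has {3,4,6,8}; box has {1,2,3,4,7,8,9} → only 5 remains.
row 2, column 5 = 6: row 2 has {1,5}; col 5 has {2,7,8,9}; box has {1,2,3,4,5,7,8,9} → only 6 remains.
row 3, column 3 = 9: row 3 has {1,2,3,4,5,6,7,8}; col 3 has {1,5,7}; box has {1,3,5,6} → only 9 remains.
row 6, column 6 = 6: row 6 has {4,7,8}; col 6 has {1,2,3,4,5,9}; box has {4,9} → only 6 remains.
row 2, column 7 = 3: in row 2, 3 can only go here (every other open cell in that row sees a 3).
row 2, column 2 = 7: in row 2, 7 can only go here (every other open cell in that row sees a 7).
row 2, column 8 = 9: in row 2, 9 can only go here (every other open cell in that row sees a 9).
row 5, column 1 = 3: in row 5, 3 can only go here (every other open cell in that row sees a 3).
row 6, column 5 = 3: in row 6, 3 can only go here (every other open cell in that row sees a 3).
row 6, column 2 = 9: in row 6, 9 can only go here (every other open cell in that row sees a 9).
row 4, column 7 = 9: in row 4, 9 can only go here (every other open cell in that row sees a 9).
row 6, column 4 = 1: in row 6, 1 can only go here (every other open cell in that row sees a 1).
row 4, column 5 = 5: row 4 has {3,9}; col 5 has {2,3,6,7,8,9}; box has {1,3,4,6,9} → only 5 remains.
row 8, column 4 = 9: row 8 has {3,7,8}; col 4 has {1,3,4,5,6,8}; box has {2,3,5,6,8} → only 9 remains.
row 9, column 4 = 7: row 9 has {5,9}; col 4 has {1,3,4,5,6,8,9}; box has {2,3,5,6,8,9} → only 7 remains.
row 4, column 4 = 2: row 4 has {3,5,9}; col 4 has {1,3,4,5,6,7,8,9}; box has {1,3,4,5,6,9} → only 2 remains.
row 4, column 8 = 1: in row 4, 1 can only go here (every other open cell in that row sees a 1).
row 1, column 7 = 1: in row 1, 1 can only go here (every other open cell in that row sees a 1).
row 4, column 6 = 7: in row 4, 7 can only go here (every other open cell in that row sees a 7).
row 5, column 6 = 8: row 5 has {1,3,4,9}; col 6 has {1,2,3,4,5,6,7,9}; box has {1,2,3,4,5,6,7,9} → only 8 remains.
row 5, column 8 = 7: in row 5, 7 can only go here (every other open cell in that row sees a 7).
row 5, column 9 = 5: in row 5, 5 can only go here (every other open cell in that row sees a 5).
row 6, column 9 = 2: row 6 has {1,3,4,6,7,8,9}; col 9 has {1,3,5,7,8,9}; box has {1,3,4,5,7,8,9} → only 2 remains.
row 2, column 9 = 4: row 2 has {1,3,5,6,7,9}; col 9 has {1,2,3,5,7,8,9}; box has {1,3,5,6,7,8,9} → only 4 remains.
row 5, column 7 = 6: row 5 has {1,3,4,5,7,8,9}; col 7 has {1,3,4,5,7,8,9}; box has {1,2,3,4,5,7,8,9} → only 6 remains.
row 6, column 1 = 5: row 6 has {1,2,3,4,6,7,8,9}; col 1 has {1,3,6,7,9}; box has {1,3,7,9} → only 5 remains.
row 8, column 9 = 6: row 8 has {3,7,8,9}; col 9 has {1,2,3,4,5,7,8,9}; box has {1,3,7,8,9} → only 6 remains.
row 9, column 7 = 2: row 9 has {5,7,9}; col 7 has {1,3,4,5,6,7,8,9}; box has {1,3,6,7,8,9} → only 2 remains.
row 9, column 8 = 4: row 9 has {2,5,7,9}; col 8 has {1,3,6,7,8,9}; box has {1,2,3,6,7,8,9} → only 4 remains.
row 1, column 8 = 2: row 1 has {1,3,5,6,7,8,9}; col 8 has {1,3,4,6,7,8,9}; box has {1,3,4,5,6,7,8,9} → only 2 remains.
row 5, column 2 = 2: row 5 has {1,3,4,5,6,7,8,9}; col 2 has {3,4,5,7,9}; box has {1,3,5,7,9} → only 2 remains.
row 8, column 2 = 1: row 8 has {3,6,7,8,9}; col 2 has {2,3,4,5,7,9}; box has {4,5,7,9} → only 1 remains.
row 8, column 3 = 2: row 8 has {1,3,6,7,8,9}; col 3 has {1,5,7,9}; box has {1,4,5,7,9} → only 2 remains.
row 8, column 5 = 4: row 8 has {1,2,3,6,7,8,9}; col 5 has {2,3,5,6,7,8,9}; box has {2,3,5,6,7,8,9} → only 4 remains.
row 8, column 8 = 5: row 8 has {1,2,3,4,6,7,8,9}; col 8 has {1,2,3,4,6,7,8,9}; box has {1,2,3,4,6,7,8,9} → only 5 remains.
row 9, column 1 = 8: row 9 has {2,4,5,7,9}; col 1 has {1,3,5,6,7,9}; box has {1,2,4,5,7,9} → only 8 remains.
row 9, column 2 = 6: row 9 has {2,4,5,7,8,9}; col 2 has {1,2,3,4,5,7,9}; box has {1,2,4,5,7,8,9} → only 6 remains.
row 9, column 3 = 3: row 9 has {2,4,5,6,7,8,9}; col 3 has {1,2,5,7,9}; box has {1,2,4,5,6,7,8,9} → only 3 remains.
row 9, column 5 = 1: row 9 has {2,3,4,5,6,7,8,9}; col 5 has {2,3,4,5,6,7,8,9}; box has {2,3,4,5,6,7,8,9} → only 1 remains.
row 1, column 3 = 4: row 1 has {1,2,3,5,6,7,8,9}; col 3 has {1,2,3,5,7,9}; box has {1,3,5,6,7,9} → only 4 remains.
row 2, column 1 = 2: row 2 has {1,3,4,5,6,7,9}; col 1 has {1,3,5,6,7,8,9}; box has {1,3,4,5,6,7,9} → only 2 remains.
row 2, column 3 = 8: row 2 has {1,2,3,4,5,6,7,9}; col 3 has {1,2,3,4,5,7,9}; box has {1,2,3,4,5,6,7,9} → only 8 remains.
row 4, column 1 = 4: row 4 has {1,2,3,5,7,9}; col 1 has {1,2,3,5,6,7,8,9}; box has {1,2,3,5,7,9} → only 4 remains.
row 4, column 2 = 8: row 4 has {1,2,3,4,5,7,9}; col 2 has {1,2,3,4,5,6,7,9}; box has {1,2,3,4,5,7,9} → only 8 remains.

8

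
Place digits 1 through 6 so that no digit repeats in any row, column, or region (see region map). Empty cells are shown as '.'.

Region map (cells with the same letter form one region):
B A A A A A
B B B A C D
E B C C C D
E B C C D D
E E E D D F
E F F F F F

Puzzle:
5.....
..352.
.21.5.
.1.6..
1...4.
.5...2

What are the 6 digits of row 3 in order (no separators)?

r4c3 = 4 (sole candidate).
r4c5 = 3 (sole candidate).
r4c6 = 5 (sole candidate).
r5c4 = 2 (sole candidate).
r6c3 = 6 (sole candidate).
r6c5 = 1 (sole candidate).
r1c3 = 2 (sole candidate).
r1c5 = 6 (sole candidate).
r3c4 = 3: row 3 has {1,2,5}; col 4 has {2,5,6}; region has {1,2,4,5,6} → only 3 remains.
r3c6 = 6: row 3 has {1,2,3,5}; col 6 has {2,5}; region has {2,3,4,5} → only 6 remains.
r4c1 = 2 (sole candidate).
r5c3 = 5 (sole candidate).
r5c6 = 3 (sole candidate).
r6c4 = 4 (sole candidate).
r1c4 = 1 (sole candidate).
r1c6 = 4 (sole candidate).
r2c6 = 1 (sole candidate).
r3c1 = 4: row 3 has {1,2,3,5,6}; col 1 has {1,2,5}; region has {1,2,5} → only 4 remains.

421356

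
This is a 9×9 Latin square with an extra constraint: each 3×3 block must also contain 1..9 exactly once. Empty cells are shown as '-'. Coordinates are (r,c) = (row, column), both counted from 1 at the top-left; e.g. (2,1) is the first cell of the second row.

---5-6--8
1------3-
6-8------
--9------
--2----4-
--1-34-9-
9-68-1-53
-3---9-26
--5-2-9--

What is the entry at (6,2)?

(2,7) = 6: in row 2, 6 can only go here (every other open cell in that row sees a 6).
(7,2) = 2: in row 7, 2 can only go here (every other open cell in that row sees a 2).
(8,7) = 1: in row 8, 1 can only go here (every other open cell in that row sees a 1).
(8,5) = 5: in row 8, 5 can only go here (every other open cell in that row sees a 5).
(8,1) = 8: in row 8, 8 can only go here (every other open cell in that row sees an 8).
(9,2) = 1: in row 9, 1 can only go here (every other open cell in that row sees a 1).
(9,4) = 6: in row 9, 6 can only go here (every other open cell in that row sees a 6).
(9,8) = 8: in row 9, 8 can only go here (every other open cell in that row sees an 8).
(6,2) = 6: in row 6, 6 can only go here (every other open cell in that row sees a 6).

6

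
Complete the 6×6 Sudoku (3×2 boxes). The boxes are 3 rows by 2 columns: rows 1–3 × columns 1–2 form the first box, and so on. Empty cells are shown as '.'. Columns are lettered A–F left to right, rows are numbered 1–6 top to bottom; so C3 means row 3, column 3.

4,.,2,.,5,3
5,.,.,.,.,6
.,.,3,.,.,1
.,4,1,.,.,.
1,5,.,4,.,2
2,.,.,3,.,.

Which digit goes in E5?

C2 = 4: row 2 has {5,6}; col 3 has {1,2,3}; box has {2,3} → only 4 remains.
D2 = 1: row 2 has {4,5,6}; col 4 has {3,4}; box has {2,3,4} → only 1 remains.
E2 = 2: row 2 has {1,4,5,6}; col 5 has {5}; box has {1,3,5,6} → only 2 remains.
A3 = 6: row 3 has {1,3}; col 1 has {1,2,4,5}; box has {4,5} → only 6 remains.
B3 = 2: row 3 has {1,3,6}; col 2 has {4,5}; box has {4,5,6} → only 2 remains.
D3 = 5: row 3 has {1,2,3,6}; col 4 has {1,3,4}; box has {1,2,3,4} → only 5 remains.
E3 = 4: row 3 has {1,2,3,5,6}; col 5 has {2,5}; box has {1,2,3,5,6} → only 4 remains.
A4 = 3: row 4 has {1,4}; col 1 has {1,2,4,5,6}; box has {1,2,4,5} → only 3 remains.
E4 = 6: row 4 has {1,3,4}; col 5 has {2,4,5}; box has {2} → only 6 remains.
F4 = 5: row 4 has {1,3,4,6}; col 6 has {1,2,3,6}; box has {2,6} → only 5 remains.
C5 = 6: row 5 has {1,2,4,5}; col 3 has {1,2,3,4}; box has {1,3,4} → only 6 remains.
E5 = 3: row 5 has {1,2,4,5,6}; col 5 has {2,4,5,6}; box has {2,5,6} → only 3 remains.

3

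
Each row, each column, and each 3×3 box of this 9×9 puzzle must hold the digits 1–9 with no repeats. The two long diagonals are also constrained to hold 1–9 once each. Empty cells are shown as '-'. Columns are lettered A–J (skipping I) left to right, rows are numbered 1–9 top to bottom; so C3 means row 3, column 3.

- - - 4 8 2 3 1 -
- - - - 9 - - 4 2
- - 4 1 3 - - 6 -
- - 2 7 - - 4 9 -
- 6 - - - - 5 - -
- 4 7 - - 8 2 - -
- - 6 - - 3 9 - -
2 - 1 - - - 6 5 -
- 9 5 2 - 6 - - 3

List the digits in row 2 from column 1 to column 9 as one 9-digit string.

813695742

A1 = 6: row 1 has {1,2,3,4,8}; col 1 has {2}; box has {4}; main diagonal has {3,4,5,7,8,9} → only 6 remains.
C1 = 9: row 1 has {1,2,3,4,6,8}; col 3 has {1,2,4,5,6,7}; box has {4,6} → only 9 remains.
B2 = 1: row 2 has {2,4,9}; col 2 has {4,6,9}; box has {4,6,9}; main diagonal has {3,4,5,6,7,8,9} → only 1 remains.
E5 = 2: row 5 has {5,6}; col 5 has {3,8,9}; box has {7,8}; main diagonal has {1,3,4,5,6,7,8,9}; anti-diagonal has {4,6} → only 2 remains.
H6 = 3: row 6 has {2,4,7,8}; col 8 has {1,4,5,6,9}; box has {2,4,5,9} → only 3 remains.
D2 = 6: in row 2, 6 can only go here (every other open cell in that row sees a 6).
B3 = 2: in row 3, 2 can only go here (every other open cell in that row sees a 2).
J3 = 9: in row 3, 9 can only go here (every other open cell in that row sees a 9).
F5 = 4: in row 5, 4 can only go here (every other open cell in that row sees a 4).
H7 = 2: in row 7, 2 can only go here (every other open cell in that row sees a 2).
B8 = 3: in row 8, 3 can only go here (every other open cell in that row sees a 3).
A4 = 3: in row 4, 3 can only go here (every other open cell in that row sees a 3).
C5 = 8: row 5 has {2,4,5,6}; col 3 has {1,2,4,5,6,7,9}; box has {2,3,4,6,7} → only 8 remains.
H5 = 7: row 5 has {2,4,5,6,8}; col 8 has {1,2,3,4,5,6,9}; box has {2,3,4,5,9} → only 7 remains.
J5 = 1: row 5 has {2,4,5,6,7,8}; col 9 has {2,3,9}; box has {2,3,4,5,7,9} → only 1 remains.
J6 = 6: row 6 has {2,3,4,7,8}; col 9 has {1,2,3,9}; box has {1,2,3,4,5,7,9} → only 6 remains.
H9 = 8: row 9 has {2,3,5,6,9}; col 8 has {1,2,3,4,5,6,7,9}; box has {2,3,5,6,9} → only 8 remains.
C2 = 3: row 2 has {1,2,4,6,9}; col 3 has {1,2,4,5,6,7,8,9}; box has {1,2,4,6,9} → only 3 remains.
B4 = 5: row 4 has {2,3,4,7,9}; col 2 has {1,2,3,4,6,9}; box has {2,3,4,6,7,8} → only 5 remains.
F4 = 1: row 4 has {2,3,4,5,7,9}; col 6 has {2,3,4,6,8}; box has {2,4,7,8}; anti-diagonal has {2,3,4,6} → only 1 remains.
J4 = 8: row 4 has {1,2,3,4,5,7,9}; col 9 has {1,2,3,6,9}; box has {1,2,3,4,5,6,7,9} → only 8 remains.
A5 = 9: row 5 has {1,2,4,5,6,7,8}; col 1 has {2,3,6}; box has {2,3,4,5,6,7,8} → only 9 remains.
D5 = 3: row 5 has {1,2,4,5,6,7,8,9}; col 4 has {1,2,4,6,7}; box has {1,2,4,7,8} → only 3 remains.
A6 = 1: row 6 has {2,3,4,6,7,8}; col 1 has {2,3,6,9}; box has {2,3,4,5,6,7,8,9} → only 1 remains.
E6 = 5: row 6 has {1,2,3,4,6,7,8}; col 5 has {2,3,8,9}; box has {1,2,3,4,7,8} → only 5 remains.
A9 = 7: row 9 has {2,3,5,6,8,9}; col 1 has {1,2,3,6,9}; box has {1,2,3,5,6,9}; anti-diagonal has {1,2,3,4,6} → only 7 remains.
G9 = 1: row 9 has {2,3,5,6,7,8,9}; col 7 has {2,3,4,5,6,9}; box has {2,3,5,6,8,9} → only 1 remains.
B1 = 7: row 1 has {1,2,3,4,6,8,9}; col 2 has {1,2,3,4,5,6,9}; box has {1,2,3,4,6,9} → only 7 remains.
J1 = 5: row 1 has {1,2,3,4,6,7,8,9}; col 9 has {1,2,3,6,8,9}; box has {1,2,3,4,6,9}; anti-diagonal has {1,2,3,4,6,7} → only 5 remains.
G3 = 8: row 3 has {1,2,3,4,6,9}; col 7 has {1,2,3,4,5,6,9}; box has {1,2,3,4,5,6,9}; anti-diagonal has {1,2,3,4,5,6,7} → only 8 remains.
E4 = 6: row 4 has {1,2,3,4,5,7,8,9}; col 5 has {2,3,5,8,9}; box has {1,2,3,4,5,7,8} → only 6 remains.
D6 = 9: row 6 has {1,2,3,4,5,6,7,8}; col 4 has {1,2,3,4,6,7}; box has {1,2,3,4,5,6,7,8}; anti-diagonal has {1,2,3,4,5,6,7,8} → only 9 remains.
B7 = 8: row 7 has {2,3,6,9}; col 2 has {1,2,3,4,5,6,7,9}; box has {1,2,3,5,6,7,9} → only 8 remains.
D7 = 5: row 7 has {2,3,6,8,9}; col 4 has {1,2,3,4,6,7,9}; box has {2,3,6} → only 5 remains.
D8 = 8: row 8 has {1,2,3,5,6}; col 4 has {1,2,3,4,5,6,7,9}; box has {2,3,5,6} → only 8 remains.
E9 = 4: row 9 has {1,2,3,5,6,7,8,9}; col 5 has {2,3,5,6,8,9}; box has {2,3,5,6,8} → only 4 remains.
G2 = 7: row 2 has {1,2,3,4,6,9}; col 7 has {1,2,3,4,5,6,8,9}; box has {1,2,3,4,5,6,8,9} → only 7 remains.
A3 = 5: row 3 has {1,2,3,4,6,8,9}; col 1 has {1,2,3,6,7,9}; box has {1,2,3,4,6,7,9} → only 5 remains.
F3 = 7: row 3 has {1,2,3,4,5,6,8,9}; col 6 has {1,2,3,4,6,8}; box has {1,2,3,4,6,8,9} → only 7 remains.
A7 = 4: row 7 has {2,3,5,6,8,9}; col 1 has {1,2,3,5,6,7,9}; box has {1,2,3,5,6,7,8,9} → only 4 remains.
J7 = 7: row 7 has {2,3,4,5,6,8,9}; col 9 has {1,2,3,5,6,8,9}; box has {1,2,3,5,6,8,9} → only 7 remains.
E8 = 7: row 8 has {1,2,3,5,6,8}; col 5 has {2,3,4,5,6,8,9}; box has {2,3,4,5,6,8} → only 7 remains.
F8 = 9: row 8 has {1,2,3,5,6,7,8}; col 6 has {1,2,3,4,6,7,8}; box has {2,3,4,5,6,7,8} → only 9 remains.
J8 = 4: row 8 has {1,2,3,5,6,7,8,9}; col 9 has {1,2,3,5,6,7,8,9}; box has {1,2,3,5,6,7,8,9} → only 4 remains.
A2 = 8: row 2 has {1,2,3,4,6,7,9}; col 1 has {1,2,3,4,5,6,7,9}; box has {1,2,3,4,5,6,7,9} → only 8 remains.
F2 = 5: row 2 has {1,2,3,4,6,7,8,9}; col 6 has {1,2,3,4,6,7,8,9}; box has {1,2,3,4,6,7,8,9} → only 5 remains.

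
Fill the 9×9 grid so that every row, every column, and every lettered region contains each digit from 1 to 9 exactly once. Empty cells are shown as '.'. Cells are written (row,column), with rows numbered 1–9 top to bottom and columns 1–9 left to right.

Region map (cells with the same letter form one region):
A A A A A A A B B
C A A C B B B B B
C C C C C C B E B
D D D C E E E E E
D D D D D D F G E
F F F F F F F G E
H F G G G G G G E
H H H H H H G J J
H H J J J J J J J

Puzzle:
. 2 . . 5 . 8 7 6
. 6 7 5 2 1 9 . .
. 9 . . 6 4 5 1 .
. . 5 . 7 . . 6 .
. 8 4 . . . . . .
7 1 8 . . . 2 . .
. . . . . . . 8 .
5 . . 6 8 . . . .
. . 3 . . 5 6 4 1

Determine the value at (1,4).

(2,8) = 3: row 2 has {1,2,5,6,7,9}; col 8 has {1,4,6,7,8}; region has {1,2,5,6,7,9} → only 3 remains.
(3,3) = 2: row 3 has {1,4,5,6,9}; col 3 has {3,4,5,7,8}; region has {4,5,6,9} → only 2 remains.
(3,9) = 8: row 3 has {1,2,4,5,6,9}; col 9 has {1,6}; region has {1,2,3,5,6,7,9} → only 8 remains.
(4,2) = 3: row 4 has {5,6,7}; col 2 has {1,2,6,8,9}; region has {4,5,8} → only 3 remains.
(4,7) = 4: row 4 has {3,5,6,7}; col 7 has {2,5,6,8,9}; region has {1,6,7} → only 4 remains.
(5,7) = 3: row 5 has {4,8}; col 7 has {2,4,5,6,8,9}; region has {1,2,7,8} → only 3 remains.
(9,2) = 7: row 9 has {1,3,4,5,6}; col 2 has {1,2,3,6,8,9}; region has {5,6,8} → only 7 remains.
(9,5) = 9: row 9 has {1,3,4,5,6,7}; col 5 has {2,5,6,7,8}; region has {1,3,4,5,6} → only 9 remains.
(2,1) = 8: row 2 has {1,2,3,5,6,7,9}; col 1 has {5,7}; region has {2,4,5,6,9} → only 8 remains.
(2,9) = 4: row 2 has {1,2,3,5,6,7,8,9}; col 9 has {1,6,8}; region has {1,2,3,5,6,7,8,9} → only 4 remains.
(3,1) = 3: row 3 has {1,2,4,5,6,8,9}; col 1 has {5,7,8}; region has {2,4,5,6,8,9} → only 3 remains.
(3,4) = 7: row 3 has {1,2,3,4,5,6,8,9}; col 4 has {5,6}; region has {2,3,4,5,6,8,9} → only 7 remains.
(4,4) = 1: row 4 has {3,4,5,6,7}; col 4 has {5,6,7}; region has {2,3,4,5,6,7,8,9} → only 1 remains.
(5,5) = 1: row 5 has {3,4,8}; col 5 has {2,5,6,7,8,9}; region has {3,4,5,8} → only 1 remains.
(6,5) = 4: row 6 has {1,2,7,8}; col 5 has {1,2,5,6,7,8,9}; region has {1,2,3,7,8} → only 4 remains.
(7,2) = 5: row 7 has {8}; col 2 has {1,2,3,6,7,8,9}; region has {1,2,3,4,7,8} → only 5 remains.
(7,5) = 3: row 7 has {5,8}; col 5 has {1,2,4,5,6,7,8,9}; region has {8} → only 3 remains.
(8,2) = 4: row 8 has {5,6,8}; col 2 has {1,2,3,5,6,7,8,9}; region has {5,6,7,8} → only 4 remains.
(8,8) = 2: row 8 has {4,5,6,8}; col 8 has {1,3,4,6,7,8}; region has {1,3,4,5,6,9} → only 2 remains.
(8,9) = 7: row 8 has {2,4,5,6,8}; col 9 has {1,4,6,8}; region has {1,2,3,4,5,6,9} → only 7 remains.
(9,1) = 2: row 9 has {1,3,4,5,6,7,9}; col 1 has {3,5,7,8}; region has {4,5,6,7,8} → only 2 remains.
(9,4) = 8: row 9 has {1,2,3,4,5,6,7,9}; col 4 has {1,5,6,7}; region has {1,2,3,4,5,6,7,9} → only 8 remains.
(4,1) = 9: row 4 has {1,3,4,5,6,7}; col 1 has {2,3,5,7,8}; region has {1,3,4,5,8} → only 9 remains.
(4,9) = 2: row 4 has {1,3,4,5,6,7,9}; col 9 has {1,4,6,7,8}; region has {1,4,6,7} → only 2 remains.
(5,1) = 6: row 5 has {1,3,4,8}; col 1 has {2,3,5,7,8,9}; region has {1,3,4,5,8,9} → only 6 remains.
(5,4) = 2: row 5 has {1,3,4,6,8}; col 4 has {1,5,6,7,8}; region has {1,3,4,5,6,8,9} → only 2 remains.
(5,6) = 7: row 5 has {1,2,3,4,6,8}; col 6 has {1,4,5}; region has {1,2,3,4,5,6,8,9} → only 7 remains.
(6,4) = 9: row 6 has {1,2,4,7,8}; col 4 has {1,2,5,6,7,8}; region has {1,2,3,4,5,7,8} → only 9 remains.
(6,6) = 6: row 6 has {1,2,4,7,8,9}; col 6 has {1,4,5,7}; region has {1,2,3,4,5,7,8,9} → only 6 remains.
(6,8) = 5: row 6 has {1,2,4,6,7,8,9}; col 8 has {1,2,3,4,6,7,8}; region has {3,8} → only 5 remains.
(6,9) = 3: row 6 has {1,2,4,5,6,7,8,9}; col 9 has {1,2,4,6,7,8}; region has {1,2,4,6,7} → only 3 remains.
(7,1) = 1: row 7 has {3,5,8}; col 1 has {2,3,5,6,7,8,9}; region has {2,4,5,6,7,8} → only 1 remains.
(7,4) = 4: row 7 has {1,3,5,8}; col 4 has {1,2,5,6,7,8,9}; region has {3,5,8} → only 4 remains.
(7,7) = 7: row 7 has {1,3,4,5,8}; col 7 has {2,3,4,5,6,8,9}; region has {3,4,5,8} → only 7 remains.
(7,9) = 9: row 7 has {1,3,4,5,7,8}; col 9 has {1,2,3,4,6,7,8}; region has {1,2,3,4,6,7} → only 9 remains.
(8,3) = 9: row 8 has {2,4,5,6,7,8}; col 3 has {2,3,4,5,7,8}; region has {1,2,4,5,6,7,8} → only 9 remains.
(8,6) = 3: row 8 has {2,4,5,6,7,8,9}; col 6 has {1,4,5,6,7}; region has {1,2,4,5,6,7,8,9} → only 3 remains.
(8,7) = 1: row 8 has {2,3,4,5,6,7,8,9}; col 7 has {2,3,4,5,6,7,8,9}; region has {3,4,5,7,8} → only 1 remains.
(1,1) = 4: row 1 has {2,5,6,7,8}; col 1 has {1,2,3,5,6,7,8,9}; region has {2,5,6,7,8} → only 4 remains.
(1,3) = 1: row 1 has {2,4,5,6,7,8}; col 3 has {2,3,4,5,7,8,9}; region has {2,4,5,6,7,8} → only 1 remains.
(1,4) = 3: row 1 has {1,2,4,5,6,7,8}; col 4 has {1,2,4,5,6,7,8,9}; region has {1,2,4,5,6,7,8} → only 3 remains.

3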